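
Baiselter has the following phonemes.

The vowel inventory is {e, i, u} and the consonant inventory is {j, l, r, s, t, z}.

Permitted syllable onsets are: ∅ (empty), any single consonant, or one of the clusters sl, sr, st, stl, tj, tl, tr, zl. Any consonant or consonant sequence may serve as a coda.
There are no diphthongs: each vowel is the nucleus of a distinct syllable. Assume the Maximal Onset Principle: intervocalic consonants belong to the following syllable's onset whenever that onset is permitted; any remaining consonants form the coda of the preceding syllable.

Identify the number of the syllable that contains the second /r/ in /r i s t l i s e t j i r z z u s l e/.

4

Nuclei (vowels): i, i, e, i, u, e → 6 syllables.
/i…i/ gap (V1→V2): cluster /stl/ — /stl/ is itself a permitted onset, so the whole cluster goes right; preceding coda = ∅.
/i…e/ gap (V2→V3): just /s/ — single C goes to the following onset.
/e…i/ gap (V3→V4): /tj/ is a licit onset in full, so it all attaches to the next syllable.
/i…u/ gap (V4→V5): cluster /rzz/ — the longest permitted-onset suffix is /z/; onset = /z/, preceding coda = /rz/.
/u…e/ gap (V5→V6): cluster /sl/ — /sl/ is itself a permitted onset, so the whole cluster goes right; preceding coda = ∅.
So the parse is ri.stli.se.tjirz.zu.sle.
The second /r/ is in the coda of syllable 4 (/tjirz/).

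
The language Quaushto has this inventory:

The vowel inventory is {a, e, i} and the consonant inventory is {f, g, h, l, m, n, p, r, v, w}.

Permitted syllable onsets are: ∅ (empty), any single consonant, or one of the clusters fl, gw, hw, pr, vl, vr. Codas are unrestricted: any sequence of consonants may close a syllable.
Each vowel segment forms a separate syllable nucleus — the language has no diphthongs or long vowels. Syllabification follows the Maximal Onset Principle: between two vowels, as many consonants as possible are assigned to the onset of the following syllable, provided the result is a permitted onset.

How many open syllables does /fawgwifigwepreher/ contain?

Nuclei (vowels): a, i, i, e, e, e → 6 syllables.
V1 /a/ – V2 /i/: cluster /wgw/ — the longest permitted-onset suffix is /gw/; onset = /gw/, preceding coda = /w/.
V2 /i/ – V3 /i/: /f/ is a single consonant, so it becomes the next onset.
V3 /i/ – V4 /e/: /gw/ is a licit onset in full, so it all attaches to the next syllable.
V4 /e/ – V5 /e/: /pr/ — entire cluster is a permitted onset → onset /pr/, coda ∅.
V5 /e/ – V6 /e/: /h/ is a single consonant, so it becomes the next onset.
So the parse is faw.gwi.fi.gwe.pre.her.
Classifying each syllable: /faw/ (closed), /gwi/ (open), /fi/ (open), /gwe/ (open), /pre/ (open), /her/ (closed).
Open syllables: 4.

4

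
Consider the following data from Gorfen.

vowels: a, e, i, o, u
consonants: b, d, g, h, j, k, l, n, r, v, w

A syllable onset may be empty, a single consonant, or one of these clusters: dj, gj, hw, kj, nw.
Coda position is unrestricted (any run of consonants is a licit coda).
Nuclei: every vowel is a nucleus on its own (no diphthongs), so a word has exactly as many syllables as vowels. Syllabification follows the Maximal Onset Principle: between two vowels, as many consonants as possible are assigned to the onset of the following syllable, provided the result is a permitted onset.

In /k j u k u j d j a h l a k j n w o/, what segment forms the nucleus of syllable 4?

Vowels present: u, u, a, a, o; each is a nucleus, giving 5 syllables.
The fourth nucleus (vowel 4 from the left) is /a/.

a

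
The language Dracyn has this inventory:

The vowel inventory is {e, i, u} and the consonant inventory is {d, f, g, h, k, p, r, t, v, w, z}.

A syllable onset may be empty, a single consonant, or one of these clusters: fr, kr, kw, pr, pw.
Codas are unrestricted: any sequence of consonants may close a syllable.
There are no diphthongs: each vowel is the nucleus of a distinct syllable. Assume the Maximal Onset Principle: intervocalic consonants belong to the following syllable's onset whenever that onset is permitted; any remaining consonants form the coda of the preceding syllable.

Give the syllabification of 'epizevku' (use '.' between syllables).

e.pi.zev.ku

Nuclei (vowels): e, i, e, u → 4 syllables.
/e…i/ gap (V1→V2): /p/ is a single consonant, so it becomes the next onset.
/i…e/ gap (V2→V3): just /z/ — single C goes to the following onset.
/e…u/ gap (V3→V4): /vk/; trying suffixes from longest down, /k/ is the first permitted one, so coda /v/ | onset /k/.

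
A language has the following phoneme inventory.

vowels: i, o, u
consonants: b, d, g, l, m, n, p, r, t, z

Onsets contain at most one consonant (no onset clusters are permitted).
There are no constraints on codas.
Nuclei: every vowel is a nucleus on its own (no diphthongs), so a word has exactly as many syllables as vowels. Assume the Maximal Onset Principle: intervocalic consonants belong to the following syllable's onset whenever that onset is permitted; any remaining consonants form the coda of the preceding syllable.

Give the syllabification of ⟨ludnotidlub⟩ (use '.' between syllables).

lud.no.tid.lub

The vowels are u, o, i, u — 4 nuclei, so 4 syllables.
Between /u/ (V1) and /o/ (V2): /dn/ splits as /d/ + /n/ (/n/ is the longest suffix that is a licit onset).
Between /o/ (V2) and /i/ (V3): /t/ is a single consonant, so it becomes the next onset.
Between /i/ (V3) and /u/ (V4): /dl/; trying suffixes from longest down, /l/ is the first permitted one, so coda /d/ | onset /l/.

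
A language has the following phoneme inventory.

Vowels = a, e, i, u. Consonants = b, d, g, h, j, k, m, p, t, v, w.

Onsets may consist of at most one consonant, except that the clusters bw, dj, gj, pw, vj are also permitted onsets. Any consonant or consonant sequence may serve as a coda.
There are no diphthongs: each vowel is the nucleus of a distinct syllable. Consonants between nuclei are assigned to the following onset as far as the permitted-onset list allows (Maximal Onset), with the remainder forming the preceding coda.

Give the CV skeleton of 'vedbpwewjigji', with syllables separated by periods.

CVCC.CCVC.CV.CCV

Vowels present: e, e, i, i; each is a nucleus, giving 4 syllables.
Between /e/ (V1) and /e/ (V2): /dbpw/ — longest licit onset from the right is /pw/, leaving /db/ as coda.
Between /e/ (V2) and /i/ (V3): /wj/ splits as /w/ + /j/ (/j/ is the longest suffix that is a licit onset).
Between /i/ (V3) and /i/ (V4): cluster /gj/ — /gj/ is itself a permitted onset, so the whole cluster goes right; preceding coda = ∅.
Result: vedb.pwew.ji.gji.
Mapping each syllable to C/V: /vedb/ → CVCC, /pwew/ → CCVC, /ji/ → CV, /gji/ → CCV.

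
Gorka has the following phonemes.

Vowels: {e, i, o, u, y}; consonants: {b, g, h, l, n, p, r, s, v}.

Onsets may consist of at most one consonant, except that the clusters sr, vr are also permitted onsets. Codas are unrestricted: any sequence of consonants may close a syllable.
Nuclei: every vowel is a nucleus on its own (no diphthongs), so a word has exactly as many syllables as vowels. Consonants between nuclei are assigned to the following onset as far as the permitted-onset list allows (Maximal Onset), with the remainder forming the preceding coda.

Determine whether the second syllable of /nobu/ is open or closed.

The vowels are o, u — 2 nuclei, so 2 syllables.
σ1/σ2 boundary: /b/ → onset of the next syllable (single consonants are always licit onsets).
Putting it together: no.bu.
Syllable 2 is /bu/; it ends in its nucleus with no coda, so it is open.

open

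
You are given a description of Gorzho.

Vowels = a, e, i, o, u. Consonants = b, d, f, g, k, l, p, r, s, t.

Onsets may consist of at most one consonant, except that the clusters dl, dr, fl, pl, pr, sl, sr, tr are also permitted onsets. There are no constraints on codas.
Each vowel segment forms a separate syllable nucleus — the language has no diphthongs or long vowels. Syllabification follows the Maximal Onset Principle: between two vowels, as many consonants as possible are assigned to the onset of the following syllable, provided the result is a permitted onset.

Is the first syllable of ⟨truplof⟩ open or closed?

Nuclei (vowels): u, o → 2 syllables.
V1 /u/ – V2 /o/: /pl/ is a licit onset in full, so it all attaches to the next syllable.
Syllabification: tru.plof.
Syllable 1 is /tru/; it ends in its nucleus with no coda, so it is open.

open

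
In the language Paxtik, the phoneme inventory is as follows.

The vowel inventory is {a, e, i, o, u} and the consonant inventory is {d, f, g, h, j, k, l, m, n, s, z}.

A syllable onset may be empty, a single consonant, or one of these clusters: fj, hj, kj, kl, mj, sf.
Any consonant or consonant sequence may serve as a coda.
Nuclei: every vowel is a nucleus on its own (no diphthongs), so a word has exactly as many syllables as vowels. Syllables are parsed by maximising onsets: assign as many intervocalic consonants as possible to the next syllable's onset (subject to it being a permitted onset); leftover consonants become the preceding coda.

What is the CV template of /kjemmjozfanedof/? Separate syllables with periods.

Nuclei (vowels): e, o, a, e, o → 5 syllables.
σ1/σ2 boundary: /mmj/; trying suffixes from longest down, /mj/ is the first permitted one, so coda /m/ | onset /mj/.
σ2/σ3 boundary: /zf/; trying suffixes from longest down, /f/ is the first permitted one, so coda /z/ | onset /f/.
σ3/σ4 boundary: /n/ is a single consonant, so it becomes the next onset.
σ4/σ5 boundary: /d/ is a single consonant, so it becomes the next onset.
Putting it together: kjem.mjoz.fa.ne.dof.
Mapping each syllable to C/V: /kjem/ → CCVC, /mjoz/ → CCVC, /fa/ → CV, /ne/ → CV, /dof/ → CVC.

CCVC.CCVC.CV.CV.CVC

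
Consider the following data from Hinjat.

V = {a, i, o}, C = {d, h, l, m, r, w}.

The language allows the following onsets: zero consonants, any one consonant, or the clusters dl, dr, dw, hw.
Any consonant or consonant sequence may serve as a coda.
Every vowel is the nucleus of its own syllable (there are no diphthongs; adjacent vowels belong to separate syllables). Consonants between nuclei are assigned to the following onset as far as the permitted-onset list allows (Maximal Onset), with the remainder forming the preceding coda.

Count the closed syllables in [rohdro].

1

The vowels are o, o — 2 nuclei, so 2 syllables.
σ1/σ2 boundary: /hdr/ — longest licit onset from the right is /dr/, leaving /h/ as coda.
So the parse is roh.dro.
Classifying each syllable: /roh/ (closed), /dro/ (open).
Closed syllables: 1.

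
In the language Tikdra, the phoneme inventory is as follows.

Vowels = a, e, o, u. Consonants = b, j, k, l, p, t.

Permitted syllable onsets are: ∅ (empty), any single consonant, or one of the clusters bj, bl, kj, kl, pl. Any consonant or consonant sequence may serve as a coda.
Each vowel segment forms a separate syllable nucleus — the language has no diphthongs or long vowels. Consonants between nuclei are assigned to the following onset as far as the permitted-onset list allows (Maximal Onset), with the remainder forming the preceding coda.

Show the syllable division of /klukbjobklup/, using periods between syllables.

kluk.bjob.klup

Nuclei (vowels): u, o, u → 3 syllables.
Between /u/ (V1) and /o/ (V2): cluster /kbj/ — the longest permitted-onset suffix is /bj/; onset = /bj/, preceding coda = /k/.
Between /o/ (V2) and /u/ (V3): /bkl/ splits as /b/ + /kl/ (/kl/ is the longest suffix that is a licit onset).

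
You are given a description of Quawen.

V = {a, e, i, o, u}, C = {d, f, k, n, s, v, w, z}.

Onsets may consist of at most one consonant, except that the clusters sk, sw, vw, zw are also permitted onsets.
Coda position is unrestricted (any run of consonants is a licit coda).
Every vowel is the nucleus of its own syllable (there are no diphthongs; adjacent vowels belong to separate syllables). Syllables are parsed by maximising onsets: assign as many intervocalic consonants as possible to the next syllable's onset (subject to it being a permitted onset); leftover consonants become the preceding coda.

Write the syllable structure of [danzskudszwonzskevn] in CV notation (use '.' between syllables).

CVCC.CCVCC.CCVCC.CCVCC

The vowels are a, u, o, e — 4 nuclei, so 4 syllables.
V1 /a/ – V2 /u/: /nzsk/; trying suffixes from longest down, /sk/ is the first permitted one, so coda /nz/ | onset /sk/.
V2 /u/ – V3 /o/: /dszw/ splits as /ds/ + /zw/ (/zw/ is the longest suffix that is a licit onset).
V3 /o/ – V4 /e/: /nzsk/ — longest licit onset from the right is /sk/, leaving /nz/ as coda.
So the parse is danz.skuds.zwonz.skevn.
Mapping each syllable to C/V: /danz/ → CVCC, /skuds/ → CCVCC, /zwonz/ → CCVCC, /skevn/ → CCVCC.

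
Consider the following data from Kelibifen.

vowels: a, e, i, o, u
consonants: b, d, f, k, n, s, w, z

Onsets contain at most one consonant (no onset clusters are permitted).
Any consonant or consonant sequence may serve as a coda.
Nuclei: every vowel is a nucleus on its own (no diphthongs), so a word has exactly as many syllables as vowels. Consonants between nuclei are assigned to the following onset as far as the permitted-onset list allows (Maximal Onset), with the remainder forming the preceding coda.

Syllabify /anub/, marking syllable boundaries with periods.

a.nub

Nuclei (vowels): a, u → 2 syllables.
V1 /a/ – V2 /u/: /n/ → onset of the next syllable (single consonants are always licit onsets).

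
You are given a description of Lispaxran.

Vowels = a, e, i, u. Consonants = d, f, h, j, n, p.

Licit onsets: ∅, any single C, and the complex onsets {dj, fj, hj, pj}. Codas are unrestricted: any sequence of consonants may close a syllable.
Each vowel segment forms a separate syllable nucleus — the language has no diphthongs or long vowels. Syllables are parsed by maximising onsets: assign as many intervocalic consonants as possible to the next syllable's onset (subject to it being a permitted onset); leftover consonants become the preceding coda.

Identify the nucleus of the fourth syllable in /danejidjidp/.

Vowels present: a, e, i, i; each is a nucleus, giving 4 syllables.
The fourth nucleus (vowel 4 from the left) is /i/.

i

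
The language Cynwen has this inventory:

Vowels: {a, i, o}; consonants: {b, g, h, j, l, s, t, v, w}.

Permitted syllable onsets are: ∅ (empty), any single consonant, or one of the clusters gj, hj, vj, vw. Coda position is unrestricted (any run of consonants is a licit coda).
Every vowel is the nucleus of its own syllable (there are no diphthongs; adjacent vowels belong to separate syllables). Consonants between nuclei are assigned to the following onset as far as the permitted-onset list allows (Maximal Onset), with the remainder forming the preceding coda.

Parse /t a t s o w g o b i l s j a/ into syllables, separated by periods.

tat.sow.go.bils.ja

Nuclei (vowels): a, o, o, i, a → 5 syllables.
V1 /a/ – V2 /o/: /ts/ splits as /t/ + /s/ (/s/ is the longest suffix that is a licit onset).
V2 /o/ – V3 /o/: /wg/ splits as /w/ + /g/ (/g/ is the longest suffix that is a licit onset).
V3 /o/ – V4 /i/: /b/ → onset of the next syllable (single consonants are always licit onsets).
V4 /i/ – V5 /a/: /lsj/ — longest licit onset from the right is /j/, leaving /ls/ as coda.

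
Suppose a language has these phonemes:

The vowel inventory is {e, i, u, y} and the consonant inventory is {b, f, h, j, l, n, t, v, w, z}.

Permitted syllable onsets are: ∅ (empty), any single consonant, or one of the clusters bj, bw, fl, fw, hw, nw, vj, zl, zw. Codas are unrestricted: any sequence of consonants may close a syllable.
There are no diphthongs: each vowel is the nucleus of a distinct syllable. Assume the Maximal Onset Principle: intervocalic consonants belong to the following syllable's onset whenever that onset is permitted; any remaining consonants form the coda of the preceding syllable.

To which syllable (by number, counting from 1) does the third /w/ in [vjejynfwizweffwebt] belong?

5

The vowels are e, y, i, e, e — 5 nuclei, so 5 syllables.
V1 /e/ – V2 /y/: /j/ → onset of the next syllable (single consonants are always licit onsets).
V2 /y/ – V3 /i/: /nfw/ splits as /n/ + /fw/ (/fw/ is the longest suffix that is a licit onset).
V3 /i/ – V4 /e/: /zw/ is a licit onset in full, so it all attaches to the next syllable.
V4 /e/ – V5 /e/: /ffw/; trying suffixes from longest down, /fw/ is the first permitted one, so coda /f/ | onset /fw/.
Putting it together: vje.jyn.fwi.zwef.fwebt.
The third /w/ is in the onset of syllable 5 (/fwebt/).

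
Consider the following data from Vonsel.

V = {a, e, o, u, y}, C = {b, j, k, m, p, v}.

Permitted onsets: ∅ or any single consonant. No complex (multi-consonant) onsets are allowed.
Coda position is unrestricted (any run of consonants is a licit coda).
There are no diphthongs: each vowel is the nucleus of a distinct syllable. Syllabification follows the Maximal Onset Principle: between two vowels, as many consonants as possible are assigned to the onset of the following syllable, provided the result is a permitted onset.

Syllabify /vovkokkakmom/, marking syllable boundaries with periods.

vov.kok.kak.mom

Vowels present: o, o, a, o; each is a nucleus, giving 4 syllables.
V1 /o/ – V2 /o/: /vk/ splits as /v/ + /k/ (/k/ is the longest suffix that is a licit onset).
V2 /o/ – V3 /a/: cluster /kk/ — the longest permitted-onset suffix is /k/; onset = /k/, preceding coda = /k/.
V3 /a/ – V4 /o/: /km/ — longest licit onset from the right is /m/, leaving /k/ as coda.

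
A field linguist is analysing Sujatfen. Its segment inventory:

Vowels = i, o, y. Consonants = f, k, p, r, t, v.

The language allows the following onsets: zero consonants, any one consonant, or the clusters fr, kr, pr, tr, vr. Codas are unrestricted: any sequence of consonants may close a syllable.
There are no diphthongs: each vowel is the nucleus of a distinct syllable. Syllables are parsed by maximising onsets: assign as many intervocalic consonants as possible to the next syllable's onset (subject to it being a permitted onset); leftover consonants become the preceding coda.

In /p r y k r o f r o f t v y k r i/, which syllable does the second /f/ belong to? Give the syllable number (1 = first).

3

Vowels present: y, o, o, y, i; each is a nucleus, giving 5 syllables.
V1 /y/ – V2 /o/: /kr/ — entire cluster is a permitted onset → onset /kr/, coda ∅.
V2 /o/ – V3 /o/: /fr/ is a licit onset in full, so it all attaches to the next syllable.
V3 /o/ – V4 /y/: /ftv/ splits as /ft/ + /v/ (/v/ is the longest suffix that is a licit onset).
V4 /y/ – V5 /i/: /kr/ is a licit onset in full, so it all attaches to the next syllable.
So the parse is pry.kro.froft.vy.kri.
The second /f/ is in the coda of syllable 3 (/froft/).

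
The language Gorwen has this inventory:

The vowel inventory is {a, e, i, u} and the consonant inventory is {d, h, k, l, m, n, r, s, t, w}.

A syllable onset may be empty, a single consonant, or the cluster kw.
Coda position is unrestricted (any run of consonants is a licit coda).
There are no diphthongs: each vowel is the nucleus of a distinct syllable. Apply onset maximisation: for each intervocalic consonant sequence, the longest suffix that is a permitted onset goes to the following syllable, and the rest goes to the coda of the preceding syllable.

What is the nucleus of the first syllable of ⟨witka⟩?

i

Nuclei (vowels): i, a → 2 syllables.
The first nucleus (vowel 1 from the left) is /i/.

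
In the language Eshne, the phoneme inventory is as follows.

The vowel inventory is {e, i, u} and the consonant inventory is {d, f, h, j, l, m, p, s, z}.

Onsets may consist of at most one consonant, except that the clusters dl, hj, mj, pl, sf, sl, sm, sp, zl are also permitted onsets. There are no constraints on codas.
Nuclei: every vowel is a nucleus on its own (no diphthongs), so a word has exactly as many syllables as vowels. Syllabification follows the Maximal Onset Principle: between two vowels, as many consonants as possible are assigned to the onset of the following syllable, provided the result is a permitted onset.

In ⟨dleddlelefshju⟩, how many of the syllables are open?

2

The vowels are e, e, e, u — 4 nuclei, so 4 syllables.
V1 /e/ – V2 /e/: /ddl/ — longest licit onset from the right is /dl/, leaving /d/ as coda.
V2 /e/ – V3 /e/: /l/ → onset of the next syllable (single consonants are always licit onsets).
V3 /e/ – V4 /u/: /fshj/; trying suffixes from longest down, /hj/ is the first permitted one, so coda /fs/ | onset /hj/.
Putting it together: dled.dle.lefs.hju.
Classifying each syllable: /dled/ (closed), /dle/ (open), /lefs/ (closed), /hju/ (open).
Open syllables: 2.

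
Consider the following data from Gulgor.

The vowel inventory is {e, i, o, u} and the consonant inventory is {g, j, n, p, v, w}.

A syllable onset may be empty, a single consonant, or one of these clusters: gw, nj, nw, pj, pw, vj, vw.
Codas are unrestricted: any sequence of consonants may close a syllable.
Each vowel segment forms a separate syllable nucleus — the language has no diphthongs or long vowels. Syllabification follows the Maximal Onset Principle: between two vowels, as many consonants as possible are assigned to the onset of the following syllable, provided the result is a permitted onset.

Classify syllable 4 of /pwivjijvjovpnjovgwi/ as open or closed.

closed

Vowels present: i, i, o, o, i; each is a nucleus, giving 5 syllables.
σ1/σ2 boundary: /vj/ is a licit onset in full, so it all attaches to the next syllable.
σ2/σ3 boundary: /jvj/ — longest licit onset from the right is /vj/, leaving /j/ as coda.
σ3/σ4 boundary: /vpnj/ splits as /vp/ + /nj/ (/nj/ is the longest suffix that is a licit onset).
σ4/σ5 boundary: cluster /vgw/ — the longest permitted-onset suffix is /gw/; onset = /gw/, preceding coda = /v/.
Result: pwi.vjij.vjovp.njov.gwi.
Syllable 4 is /njov/ with coda /v/, so it is closed.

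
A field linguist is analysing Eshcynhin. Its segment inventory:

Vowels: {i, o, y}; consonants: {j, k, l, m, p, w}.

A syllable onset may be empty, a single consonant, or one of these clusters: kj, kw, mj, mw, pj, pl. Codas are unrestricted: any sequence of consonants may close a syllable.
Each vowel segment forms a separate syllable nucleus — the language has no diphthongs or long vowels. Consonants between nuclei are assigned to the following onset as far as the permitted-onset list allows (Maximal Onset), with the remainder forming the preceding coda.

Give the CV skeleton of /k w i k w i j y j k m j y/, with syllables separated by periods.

CCV.CCV.CVCC.CCV

Vowels present: i, i, y, y; each is a nucleus, giving 4 syllables.
Between /i/ (V1) and /i/ (V2): cluster /kw/ — /kw/ is itself a permitted onset, so the whole cluster goes right; preceding coda = ∅.
Between /i/ (V2) and /y/ (V3): just /j/ — single C goes to the following onset.
Between /y/ (V3) and /y/ (V4): /jkmj/ — longest licit onset from the right is /mj/, leaving /jk/ as coda.
Syllabification: kwi.kwi.jyjk.mjy.
Mapping each syllable to C/V: /kwi/ → CCV, /kwi/ → CCV, /jyjk/ → CVCC, /mjy/ → CCV.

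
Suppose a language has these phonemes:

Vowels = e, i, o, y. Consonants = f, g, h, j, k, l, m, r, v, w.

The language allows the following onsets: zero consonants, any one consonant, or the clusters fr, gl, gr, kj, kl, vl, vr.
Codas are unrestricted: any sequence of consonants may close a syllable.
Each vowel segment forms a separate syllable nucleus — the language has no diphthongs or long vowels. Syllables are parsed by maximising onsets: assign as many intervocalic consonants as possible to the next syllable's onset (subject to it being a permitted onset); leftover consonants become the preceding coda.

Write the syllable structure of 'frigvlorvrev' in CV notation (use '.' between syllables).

The vowels are i, o, e — 3 nuclei, so 3 syllables.
/i…o/ gap (V1→V2): /gvl/ — longest licit onset from the right is /vl/, leaving /g/ as coda.
/o…e/ gap (V2→V3): /rvr/; trying suffixes from longest down, /vr/ is the first permitted one, so coda /r/ | onset /vr/.
Syllabification: frig.vlor.vrev.
Mapping each syllable to C/V: /frig/ → CCVC, /vlor/ → CCVC, /vrev/ → CCVC.

CCVC.CCVC.CCVC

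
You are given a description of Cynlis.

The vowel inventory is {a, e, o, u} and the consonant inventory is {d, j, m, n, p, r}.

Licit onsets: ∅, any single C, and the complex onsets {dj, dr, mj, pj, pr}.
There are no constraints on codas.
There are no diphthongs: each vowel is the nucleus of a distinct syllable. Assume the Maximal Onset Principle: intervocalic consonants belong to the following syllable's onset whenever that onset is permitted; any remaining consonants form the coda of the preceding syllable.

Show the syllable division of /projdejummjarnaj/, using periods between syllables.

proj.de.jum.mjar.naj

Nuclei (vowels): o, e, u, a, a → 5 syllables.
Between /o/ (V1) and /e/ (V2): /jd/; trying suffixes from longest down, /d/ is the first permitted one, so coda /j/ | onset /d/.
Between /e/ (V2) and /u/ (V3): /j/ → onset of the next syllable (single consonants are always licit onsets).
Between /u/ (V3) and /a/ (V4): /mmj/; trying suffixes from longest down, /mj/ is the first permitted one, so coda /m/ | onset /mj/.
Between /a/ (V4) and /a/ (V5): /rn/ splits as /r/ + /n/ (/n/ is the longest suffix that is a licit onset).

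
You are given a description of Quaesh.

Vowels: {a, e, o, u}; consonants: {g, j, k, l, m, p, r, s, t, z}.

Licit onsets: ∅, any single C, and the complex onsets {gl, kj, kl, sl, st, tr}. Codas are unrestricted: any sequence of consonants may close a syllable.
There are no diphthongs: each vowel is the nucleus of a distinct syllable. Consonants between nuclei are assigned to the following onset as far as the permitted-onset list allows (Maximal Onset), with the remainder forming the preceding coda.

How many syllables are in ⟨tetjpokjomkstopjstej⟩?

Vowels present: e, o, o, o, e; each is a nucleus, giving 5 syllables.

5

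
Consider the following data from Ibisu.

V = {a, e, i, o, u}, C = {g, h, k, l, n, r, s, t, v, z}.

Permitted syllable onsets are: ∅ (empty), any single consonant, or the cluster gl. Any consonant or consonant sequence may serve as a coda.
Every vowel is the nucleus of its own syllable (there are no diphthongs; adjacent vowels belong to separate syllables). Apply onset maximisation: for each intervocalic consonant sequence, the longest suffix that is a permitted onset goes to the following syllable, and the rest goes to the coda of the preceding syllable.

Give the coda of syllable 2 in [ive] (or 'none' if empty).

Vowels present: i, e; each is a nucleus, giving 2 syllables.
σ1/σ2 boundary: /v/ is a single consonant, so it becomes the next onset.
Result: i.ve.
Syllable 2 is /ve/: onset /v/, nucleus /e/, coda ∅.

none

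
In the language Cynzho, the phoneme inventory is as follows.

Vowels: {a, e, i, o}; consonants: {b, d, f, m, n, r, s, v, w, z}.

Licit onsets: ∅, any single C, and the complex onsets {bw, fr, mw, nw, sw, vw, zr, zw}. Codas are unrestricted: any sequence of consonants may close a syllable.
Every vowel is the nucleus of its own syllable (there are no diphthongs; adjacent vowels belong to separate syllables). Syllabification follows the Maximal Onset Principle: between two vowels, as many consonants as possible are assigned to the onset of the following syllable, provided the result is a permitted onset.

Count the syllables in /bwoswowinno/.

The vowels are o, o, i, o — 4 nuclei, so 4 syllables.

4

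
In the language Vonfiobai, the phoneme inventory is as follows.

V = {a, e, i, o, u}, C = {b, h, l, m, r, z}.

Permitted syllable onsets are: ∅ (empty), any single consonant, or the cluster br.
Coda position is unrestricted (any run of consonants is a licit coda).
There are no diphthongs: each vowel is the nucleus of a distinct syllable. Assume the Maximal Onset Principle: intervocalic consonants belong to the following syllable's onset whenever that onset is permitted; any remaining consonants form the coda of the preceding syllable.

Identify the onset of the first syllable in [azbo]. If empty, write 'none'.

Vowels present: a, o; each is a nucleus, giving 2 syllables.
Between /a/ (V1) and /o/ (V2): /zb/; trying suffixes from longest down, /b/ is the first permitted one, so coda /z/ | onset /b/.
So the parse is az.bo.
Syllable 1 is /az/: onset ∅, nucleus /a/, coda /z/.

none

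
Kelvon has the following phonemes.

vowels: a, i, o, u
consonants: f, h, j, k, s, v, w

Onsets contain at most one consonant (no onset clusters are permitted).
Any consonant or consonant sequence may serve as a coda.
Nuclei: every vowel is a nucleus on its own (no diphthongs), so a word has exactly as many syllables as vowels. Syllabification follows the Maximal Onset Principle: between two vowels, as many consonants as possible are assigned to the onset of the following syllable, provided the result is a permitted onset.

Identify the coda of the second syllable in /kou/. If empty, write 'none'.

none

Vowels present: o, u; each is a nucleus, giving 2 syllables.
V1 /o/ – V2 /u/: no consonants, so the boundary falls immediately after /o/.
Syllabification: ko.u.
Syllable 2 is /u/: onset ∅, nucleus /u/, coda ∅.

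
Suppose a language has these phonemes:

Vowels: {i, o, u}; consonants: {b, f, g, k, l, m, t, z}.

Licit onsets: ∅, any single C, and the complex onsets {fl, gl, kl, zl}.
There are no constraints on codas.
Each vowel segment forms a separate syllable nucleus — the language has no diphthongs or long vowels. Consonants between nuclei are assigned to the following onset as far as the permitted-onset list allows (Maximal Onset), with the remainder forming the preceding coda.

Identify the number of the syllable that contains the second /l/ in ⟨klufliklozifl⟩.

Vowels present: u, i, o, i; each is a nucleus, giving 4 syllables.
/u…i/ gap (V1→V2): /fl/ is a licit onset in full, so it all attaches to the next syllable.
/i…o/ gap (V2→V3): /kl/ is a licit onset in full, so it all attaches to the next syllable.
/o…i/ gap (V3→V4): /z/ is a single consonant, so it becomes the next onset.
Putting it together: klu.fli.klo.zifl.
The second /l/ is in the onset of syllable 2 (/fli/).

2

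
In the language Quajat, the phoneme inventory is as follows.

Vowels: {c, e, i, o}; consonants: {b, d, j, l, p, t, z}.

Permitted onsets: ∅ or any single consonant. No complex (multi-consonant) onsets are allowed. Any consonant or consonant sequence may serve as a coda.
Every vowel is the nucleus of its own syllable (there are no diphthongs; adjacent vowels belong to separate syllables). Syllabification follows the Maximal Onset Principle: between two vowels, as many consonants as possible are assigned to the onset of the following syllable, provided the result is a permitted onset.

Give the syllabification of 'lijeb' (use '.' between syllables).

The vowels are i, e — 2 nuclei, so 2 syllables.
σ1/σ2 boundary: just /j/ — single C goes to the following onset.

li.jeb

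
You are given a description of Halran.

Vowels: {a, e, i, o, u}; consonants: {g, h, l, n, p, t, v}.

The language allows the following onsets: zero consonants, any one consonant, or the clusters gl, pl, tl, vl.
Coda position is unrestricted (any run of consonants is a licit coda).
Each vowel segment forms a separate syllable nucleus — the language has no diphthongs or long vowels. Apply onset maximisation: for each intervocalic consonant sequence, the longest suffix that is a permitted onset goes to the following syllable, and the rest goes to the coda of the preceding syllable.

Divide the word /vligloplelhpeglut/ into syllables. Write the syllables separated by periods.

vli.glo.plelh.pe.glut

Vowels present: i, o, e, e, u; each is a nucleus, giving 5 syllables.
Between /i/ (V1) and /o/ (V2): /gl/ is a licit onset in full, so it all attaches to the next syllable.
Between /o/ (V2) and /e/ (V3): /pl/ — entire cluster is a permitted onset → onset /pl/, coda ∅.
Between /e/ (V3) and /e/ (V4): /lhp/ splits as /lh/ + /p/ (/p/ is the longest suffix that is a licit onset).
Between /e/ (V4) and /u/ (V5): /gl/ is a licit onset in full, so it all attaches to the next syllable.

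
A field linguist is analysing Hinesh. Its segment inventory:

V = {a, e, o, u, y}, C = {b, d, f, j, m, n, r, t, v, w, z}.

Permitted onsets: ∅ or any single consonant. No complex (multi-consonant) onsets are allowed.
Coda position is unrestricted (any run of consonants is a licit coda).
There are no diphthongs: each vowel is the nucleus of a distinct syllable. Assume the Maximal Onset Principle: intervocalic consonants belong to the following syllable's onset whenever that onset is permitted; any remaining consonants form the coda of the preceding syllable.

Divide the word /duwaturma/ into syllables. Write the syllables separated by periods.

du.wa.tur.ma

Vowels present: u, a, u, a; each is a nucleus, giving 4 syllables.
σ1/σ2 boundary: just /w/ — single C goes to the following onset.
σ2/σ3 boundary: just /t/ — single C goes to the following onset.
σ3/σ4 boundary: /rm/; trying suffixes from longest down, /m/ is the first permitted one, so coda /r/ | onset /m/.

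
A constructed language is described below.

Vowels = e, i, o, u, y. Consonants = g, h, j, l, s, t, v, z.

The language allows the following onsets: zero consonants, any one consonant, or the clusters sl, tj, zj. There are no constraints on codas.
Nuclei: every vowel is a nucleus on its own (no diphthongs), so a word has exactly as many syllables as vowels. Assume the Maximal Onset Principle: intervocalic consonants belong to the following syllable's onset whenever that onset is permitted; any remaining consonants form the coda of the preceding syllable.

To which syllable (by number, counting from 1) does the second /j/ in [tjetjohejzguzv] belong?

2

Vowels present: e, o, e, u; each is a nucleus, giving 4 syllables.
V1 /e/ – V2 /o/: /tj/ is a licit onset in full, so it all attaches to the next syllable.
V2 /o/ – V3 /e/: /h/ → onset of the next syllable (single consonants are always licit onsets).
V3 /e/ – V4 /u/: /jzg/; trying suffixes from longest down, /g/ is the first permitted one, so coda /jz/ | onset /g/.
So the parse is tje.tjo.hejz.guzv.
The second /j/ is in the onset of syllable 2 (/tjo/).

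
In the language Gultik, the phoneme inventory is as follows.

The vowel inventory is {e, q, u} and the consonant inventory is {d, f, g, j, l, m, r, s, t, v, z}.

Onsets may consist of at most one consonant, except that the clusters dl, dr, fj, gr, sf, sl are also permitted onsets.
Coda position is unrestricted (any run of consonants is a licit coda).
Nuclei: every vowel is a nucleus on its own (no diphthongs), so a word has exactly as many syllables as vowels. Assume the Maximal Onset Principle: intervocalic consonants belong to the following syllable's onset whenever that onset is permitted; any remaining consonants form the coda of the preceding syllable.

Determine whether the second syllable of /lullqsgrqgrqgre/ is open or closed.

Nuclei (vowels): u, q, q, q, e → 5 syllables.
/u…q/ gap (V1→V2): /ll/ splits as /l/ + /l/ (/l/ is the longest suffix that is a licit onset).
/q…q/ gap (V2→V3): /sgr/; trying suffixes from longest down, /gr/ is the first permitted one, so coda /s/ | onset /gr/.
/q…q/ gap (V3→V4): /gr/ — entire cluster is a permitted onset → onset /gr/, coda ∅.
/q…e/ gap (V4→V5): /gr/ — entire cluster is a permitted onset → onset /gr/, coda ∅.
Putting it together: lul.lqs.grq.grq.gre.
Syllable 2 is /lqs/ with coda /s/, so it is closed.

closed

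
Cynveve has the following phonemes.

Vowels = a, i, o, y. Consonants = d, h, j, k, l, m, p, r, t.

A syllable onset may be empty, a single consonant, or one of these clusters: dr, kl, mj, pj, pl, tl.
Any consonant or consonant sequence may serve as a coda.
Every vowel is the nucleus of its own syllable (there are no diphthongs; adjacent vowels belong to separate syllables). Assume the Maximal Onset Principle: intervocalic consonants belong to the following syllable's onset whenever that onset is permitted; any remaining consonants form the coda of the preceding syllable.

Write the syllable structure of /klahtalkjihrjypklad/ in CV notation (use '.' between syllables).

CCVC.CVCC.CVCC.CVC.CCVC

Vowels present: a, a, i, y, a; each is a nucleus, giving 5 syllables.
/a…a/ gap (V1→V2): cluster /ht/ — the longest permitted-onset suffix is /t/; onset = /t/, preceding coda = /h/.
/a…i/ gap (V2→V3): /lkj/; trying suffixes from longest down, /j/ is the first permitted one, so coda /lk/ | onset /j/.
/i…y/ gap (V3→V4): /hrj/; trying suffixes from longest down, /j/ is the first permitted one, so coda /hr/ | onset /j/.
/y…a/ gap (V4→V5): /pkl/ — longest licit onset from the right is /kl/, leaving /p/ as coda.
So the parse is klah.talk.jihr.jyp.klad.
Mapping each syllable to C/V: /klah/ → CCVC, /talk/ → CVCC, /jihr/ → CVCC, /jyp/ → CVC, /klad/ → CCVC.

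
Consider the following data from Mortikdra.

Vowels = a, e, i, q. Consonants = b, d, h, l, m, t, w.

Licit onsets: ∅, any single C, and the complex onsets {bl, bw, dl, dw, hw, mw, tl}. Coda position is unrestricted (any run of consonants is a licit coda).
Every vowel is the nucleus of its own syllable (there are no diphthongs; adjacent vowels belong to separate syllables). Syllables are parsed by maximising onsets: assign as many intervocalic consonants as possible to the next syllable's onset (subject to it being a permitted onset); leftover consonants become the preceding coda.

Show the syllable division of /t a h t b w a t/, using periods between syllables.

taht.bwat

Vowels present: a, a; each is a nucleus, giving 2 syllables.
Between /a/ (V1) and /a/ (V2): /htbw/; trying suffixes from longest down, /bw/ is the first permitted one, so coda /ht/ | onset /bw/.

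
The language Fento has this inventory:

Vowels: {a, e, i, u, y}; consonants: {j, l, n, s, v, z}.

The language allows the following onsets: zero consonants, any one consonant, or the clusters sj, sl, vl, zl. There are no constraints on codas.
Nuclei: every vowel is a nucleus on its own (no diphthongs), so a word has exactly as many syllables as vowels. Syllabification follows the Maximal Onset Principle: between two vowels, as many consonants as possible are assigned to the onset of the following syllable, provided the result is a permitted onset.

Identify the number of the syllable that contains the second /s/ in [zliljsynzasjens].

The vowels are i, y, a, e — 4 nuclei, so 4 syllables.
σ1/σ2 boundary: /ljs/; trying suffixes from longest down, /s/ is the first permitted one, so coda /lj/ | onset /s/.
σ2/σ3 boundary: /nz/; trying suffixes from longest down, /z/ is the first permitted one, so coda /n/ | onset /z/.
σ3/σ4 boundary: cluster /sj/ — /sj/ is itself a permitted onset, so the whole cluster goes right; preceding coda = ∅.
Putting it together: zlilj.syn.za.sjens.
The second /s/ is in the onset of syllable 4 (/sjens/).

4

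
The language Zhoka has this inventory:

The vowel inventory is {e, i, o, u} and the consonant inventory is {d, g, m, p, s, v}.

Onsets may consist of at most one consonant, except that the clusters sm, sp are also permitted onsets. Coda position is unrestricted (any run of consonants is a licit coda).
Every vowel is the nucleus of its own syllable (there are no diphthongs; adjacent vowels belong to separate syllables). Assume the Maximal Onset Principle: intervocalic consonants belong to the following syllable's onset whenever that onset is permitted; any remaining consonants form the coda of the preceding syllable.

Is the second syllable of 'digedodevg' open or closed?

The vowels are i, e, o, e — 4 nuclei, so 4 syllables.
/i…e/ gap (V1→V2): /g/ → onset of the next syllable (single consonants are always licit onsets).
/e…o/ gap (V2→V3): /d/ → onset of the next syllable (single consonants are always licit onsets).
/o…e/ gap (V3→V4): just /d/ — single C goes to the following onset.
Syllabification: di.ge.do.devg.
Syllable 2 is /ge/; it ends in its nucleus with no coda, so it is open.

open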